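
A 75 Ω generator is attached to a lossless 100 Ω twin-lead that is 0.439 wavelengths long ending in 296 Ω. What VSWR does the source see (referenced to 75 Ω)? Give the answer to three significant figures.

βl = 2π × 0.439 = 158°
tan(βl) = -0.403
Z_in = Z_0·(Z_L + jZ_0·tanβl)/(Z_0 + jZ_L·tanβl) = 142 + j129 Ω
Γ_s = (Z_in − Z_s)/(Z_in + Z_s) = (66.9 + j129)/(217 + j129), |Γ_s| = 0.576
VSWR = (1 + |Γ_s|)/(1 − |Γ_s|)

VSWR ≈ 3.72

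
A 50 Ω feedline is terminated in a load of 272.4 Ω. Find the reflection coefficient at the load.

Γ = (Z_L − Z_0)/(Z_L + Z_0) = (272.4 − 50)/(272.4 + 50) = 222.4/322.4

Γ = 0.69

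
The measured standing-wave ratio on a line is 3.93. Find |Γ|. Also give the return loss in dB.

|Γ| ≈ 0.594; return loss ≈ 4.52 dB

|Γ| = (S − 1)/(S + 1) = (3.93 − 1)/(3.93 + 1) = 2.93/4.93
RL = −20·log₁₀|Γ| = −20·log₁₀(0.594)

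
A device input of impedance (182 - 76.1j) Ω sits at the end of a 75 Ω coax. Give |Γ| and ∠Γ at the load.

Γ = (Z_L − Z_0)/(Z_L + Z_0) = (107 − j76.1)/(257 − j76.1)
|Γ| = 131/268 = 0.49

Γ ≈ 0.49 ∠ -18.9°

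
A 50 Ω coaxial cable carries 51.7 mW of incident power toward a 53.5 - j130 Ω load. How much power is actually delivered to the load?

|Γ| = |(3.5 − j130)/(103.5 − j130)| = 0.783
|Γ|² = 0.612
P_refl = |Γ|²·P_inc = 31.7 mW, P_del = (1 − |Γ|²)·P_inc = 20 mW

P_delivered ≈ 20 mW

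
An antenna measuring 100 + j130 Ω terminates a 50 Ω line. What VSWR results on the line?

Γ = (Z_L − Z_0)/(Z_L + Z_0) = (50 + j130)/(150 + j130)
|Γ| = 139/198 = 0.702
VSWR = (1 + |Γ|)/(1 − |Γ|) = 1.7/0.298

VSWR ≈ 5.7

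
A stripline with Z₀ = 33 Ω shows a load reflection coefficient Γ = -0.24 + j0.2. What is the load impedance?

Z_L ≈ 18.9 + j8.37 Ω

Z_L = Z_0·(1 + Γ)/(1 − Γ) = 33·(0.76 + j0.2)/(1.24 − j0.2)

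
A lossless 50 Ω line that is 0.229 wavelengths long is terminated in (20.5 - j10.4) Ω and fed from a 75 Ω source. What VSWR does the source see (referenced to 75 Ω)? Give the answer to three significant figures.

βl = 2π × 0.229 = 82.4°
tan(βl) = 7.53
Z_in = Z_0·(Z_L + jZ_0·tanβl)/(Z_0 + jZ_L·tanβl) = 73.4 + j54.4 Ω
Γ_s = (Z_in − Z_s)/(Z_in + Z_s) = (-1.59 + j54.4)/(148 + j54.4), |Γ_s| = 0.344
VSWR = (1 + |Γ_s|)/(1 − |Γ_s|)

VSWR ≈ 2.05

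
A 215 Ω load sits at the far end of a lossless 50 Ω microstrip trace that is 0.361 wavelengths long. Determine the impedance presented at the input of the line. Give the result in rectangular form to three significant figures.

βl = 2π × 0.361 = 130°
tan(βl) = tan(130°) = -1.19
Z_in = Z_0·(Z_L + jZ_0·tanβl)/(Z_0 + jZ_L·tanβl)
     = 50·(215 − j59.7)/(50 − j257)

Z_in ≈ 19.1 + j38.2 Ω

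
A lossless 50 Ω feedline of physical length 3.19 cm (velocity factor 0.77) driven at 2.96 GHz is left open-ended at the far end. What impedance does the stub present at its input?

Z_in ≈ +j77.4 Ω

λ = v/f = 0.77·c / 2.96 GHz = 0.078 m
βl = 2π·l/λ = 2π × 0.409 = 147°
tan(βl) = -0.646
For an open-ended stub, Z_in = −jZ_0·cot(βl) = −jZ_0/tan(βl)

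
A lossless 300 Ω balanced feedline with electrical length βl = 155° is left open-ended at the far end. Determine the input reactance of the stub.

X_in ≈ 643 Ω (inductive)

tan(βl) = -0.466
For an open-ended stub, Z_in = −jZ_0·cot(βl) = −jZ_0/tan(βl)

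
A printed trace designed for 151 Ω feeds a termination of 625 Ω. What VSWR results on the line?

VSWR ≈ 4.14

For a purely resistive load, VSWR = R_L/Z_0 or Z_0/R_L (whichever > 1) = 625/151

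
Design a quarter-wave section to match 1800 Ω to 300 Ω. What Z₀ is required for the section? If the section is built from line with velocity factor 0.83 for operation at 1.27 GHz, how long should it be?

Z_qwt ≈ 735 Ω; length ≈ 4.9 cm

Z_qwt = √(Z_0·R_L) = √(300 × 1800) = √540000
λ = 0.83·c/f = 0.196 m, so l = λ/4 = 0.049 m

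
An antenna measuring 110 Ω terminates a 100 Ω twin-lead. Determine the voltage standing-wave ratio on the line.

Γ = (110 − 100)/(110 + 100) = 0.0476
VSWR = (1 + 0.0476)/(1 − 0.0476)

VSWR ≈ 1.1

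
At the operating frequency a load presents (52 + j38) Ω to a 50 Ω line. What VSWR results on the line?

VSWR ≈ 2.07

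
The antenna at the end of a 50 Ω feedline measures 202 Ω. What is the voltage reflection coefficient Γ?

Γ = 0.603

Γ = (Z_L − Z_0)/(Z_L + Z_0) = (202 − 50)/(202 + 50) = 152/252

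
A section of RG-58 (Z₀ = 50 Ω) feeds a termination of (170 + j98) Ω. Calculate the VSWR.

VSWR ≈ 4.61

Γ = (Z_L − Z_0)/(Z_L + Z_0) = (120 + j98)/(220 + j98)
|Γ| = 155/241 = 0.643
VSWR = (1 + |Γ|)/(1 − |Γ|) = 1.64/0.357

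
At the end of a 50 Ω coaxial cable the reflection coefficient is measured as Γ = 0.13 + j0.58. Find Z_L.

Z_L ≈ 29.6 + j53.1 Ω

Z_L = Z_0·(1 + Γ)/(1 − Γ) = 50·(1.13 + j0.58)/(0.87 − j0.58)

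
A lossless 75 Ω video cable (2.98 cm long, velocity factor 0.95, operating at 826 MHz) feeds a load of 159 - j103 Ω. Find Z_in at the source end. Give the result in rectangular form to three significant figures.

Z_in ≈ 43.6 − j62.1 Ω

λ = v/f = 0.95·c / 826 MHz = 0.345 m
βl = 2π·l/λ = 2π × 0.0864 = 31.1°
tan(βl) = tan(31.1°) = 0.603
Z_in = Z_0·(Z_L + jZ_0·tanβl)/(Z_0 + jZ_L·tanβl)
     = 75·(159 − j57.8)/(137 + j95.9)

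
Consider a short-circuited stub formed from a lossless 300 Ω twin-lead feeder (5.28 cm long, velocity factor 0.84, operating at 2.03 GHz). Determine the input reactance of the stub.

λ = v/f = 0.84·c / 2.03 GHz = 0.124 m
βl = 2π·l/λ = 2π × 0.425 = 153°
tan(βl) = -0.507
For a short-circuited stub, Z_in = jZ_0·tan(βl)

X_in ≈ -152 Ω (capacitive)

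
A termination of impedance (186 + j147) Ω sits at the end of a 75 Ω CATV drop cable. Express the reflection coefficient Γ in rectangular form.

Γ ≈ 0.564 + j0.246

Γ = (Z_L − Z_0)/(Z_L + Z_0) = (111 + j147)/(261 + j147)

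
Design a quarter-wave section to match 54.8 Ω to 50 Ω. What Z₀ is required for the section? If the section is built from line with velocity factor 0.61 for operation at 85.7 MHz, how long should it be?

Z_qwt ≈ 52.3 Ω; length ≈ 53.4 cm

Z_qwt = √(Z_0·R_L) = √(50 × 54.8) = √2740
λ = 0.61·c/f = 2.14 m, so l = λ/4 = 0.534 m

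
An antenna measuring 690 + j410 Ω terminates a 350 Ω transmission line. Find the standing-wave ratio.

VSWR ≈ 2.82

Γ = (Z_L − Z_0)/(Z_L + Z_0) = (340 + j410)/(1040 + j410)
|Γ| = 533/1120 = 0.476
VSWR = (1 + |Γ|)/(1 − |Γ|) = 1.48/0.524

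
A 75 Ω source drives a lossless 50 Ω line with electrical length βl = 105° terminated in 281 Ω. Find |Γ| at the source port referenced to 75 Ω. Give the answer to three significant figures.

tan(βl) = -3.73
Z_in = Z_0·(Z_L + jZ_0·tanβl)/(Z_0 + jZ_L·tanβl) = 9.51 + j12.9 Ω
Γ_s = (Z_in − Z_s)/(Z_in + Z_s) = (-65.5 + j12.9)/(84.5 + j12.9), |Γ_s| = 0.781

|Γ| ≈ 0.781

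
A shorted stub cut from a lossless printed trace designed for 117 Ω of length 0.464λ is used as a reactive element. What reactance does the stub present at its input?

X_in ≈ -26.9 Ω (capacitive)

βl = 2π × 0.464 = 167°
tan(βl) = -0.23
For a shorted stub, Z_in = jZ_0·tan(βl)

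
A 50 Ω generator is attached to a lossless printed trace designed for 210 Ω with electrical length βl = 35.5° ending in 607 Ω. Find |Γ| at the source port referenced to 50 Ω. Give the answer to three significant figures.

tan(βl) = 0.713
Z_in = Z_0·(Z_L + jZ_0·tanβl)/(Z_0 + jZ_L·tanβl) = 174 − j210 Ω
Γ_s = (Z_in − Z_s)/(Z_in + Z_s) = (124 − j210)/(224 − j210), |Γ_s| = 0.794

|Γ| ≈ 0.794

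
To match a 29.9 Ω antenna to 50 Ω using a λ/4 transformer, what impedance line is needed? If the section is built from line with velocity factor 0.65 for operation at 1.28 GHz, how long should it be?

Z_qwt ≈ 38.7 Ω; length ≈ 3.81 cm

Z_qwt = √(Z_0·R_L) = √(50 × 29.9) = √1495
λ = 0.65·c/f = 0.152 m, so l = λ/4 = 0.0381 m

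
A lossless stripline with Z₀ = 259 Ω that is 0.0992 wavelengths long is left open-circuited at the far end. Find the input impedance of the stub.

Z_in ≈ −j360 Ω

βl = 2π × 0.0992 = 35.7°
tan(βl) = 0.719
For an open-circuited stub, Z_in = −jZ_0·cot(βl) = −jZ_0/tan(βl)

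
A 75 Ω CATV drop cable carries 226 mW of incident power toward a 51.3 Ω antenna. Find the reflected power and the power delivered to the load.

P_reflected ≈ 7.96 mW; P_delivered ≈ 218 mW

Γ = (51.3 − 75)/(51.3 + 75) = -0.188
|Γ|² = 0.0352
P_refl = |Γ|²·P_inc = 7.96 mW, P_del = (1 − |Γ|²)·P_inc = 218 mW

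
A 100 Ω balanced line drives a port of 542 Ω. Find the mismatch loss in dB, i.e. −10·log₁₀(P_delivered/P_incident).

mismatch loss ≈ 2.79 dB

Γ = (542 − 100)/(542 + 100) = 0.688
|Γ|² = 0.474, so P_del/P_inc = 1 − |Γ|² = 0.526
ML = −10·log₁₀(1 − |Γ|²)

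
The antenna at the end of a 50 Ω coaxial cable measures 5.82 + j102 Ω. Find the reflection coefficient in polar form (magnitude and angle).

Γ ≈ 0.956 ∠ 52.1°

Γ = (Z_L − Z_0)/(Z_L + Z_0) = (-44.18 + j102)/(55.82 + j102)
|Γ| = 111/116 = 0.956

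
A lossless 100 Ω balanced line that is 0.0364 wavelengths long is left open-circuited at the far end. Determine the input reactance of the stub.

βl = 2π × 0.0364 = 13.1°
tan(βl) = 0.233
For an open-circuited stub, Z_in = −jZ_0·cot(βl) = −jZ_0/tan(βl)

X_in ≈ -430 Ω (capacitive)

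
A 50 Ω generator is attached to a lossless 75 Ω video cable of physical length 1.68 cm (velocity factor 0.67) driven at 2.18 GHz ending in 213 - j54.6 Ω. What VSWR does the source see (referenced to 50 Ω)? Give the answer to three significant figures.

λ = v/f = 0.67·c / 2.18 GHz = 0.0922 m
βl = 2π·l/λ = 2π × 0.182 = 65.6°
tan(βl) = 2.2
Z_in = Z_0·(Z_L + jZ_0·tanβl)/(Z_0 + jZ_L·tanβl) = 27.1 − j22.7 Ω
Γ_s = (Z_in − Z_s)/(Z_in + Z_s) = (-22.9 − j22.7)/(77.1 − j22.7), |Γ_s| = 0.401
VSWR = (1 + |Γ_s|)/(1 − |Γ_s|)

VSWR ≈ 2.34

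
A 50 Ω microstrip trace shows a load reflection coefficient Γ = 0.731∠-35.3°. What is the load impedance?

Z_L = Z_0·(1 + Γ)/(1 − Γ) = 50·(1.6 − j0.422)/(0.403 + j0.422)

Z_L ≈ 68.2 − j124 Ω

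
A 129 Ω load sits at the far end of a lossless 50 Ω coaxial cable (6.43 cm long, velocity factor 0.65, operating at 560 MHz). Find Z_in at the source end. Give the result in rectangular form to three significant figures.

Z_in ≈ 22.4 − j18 Ω

λ = v/f = 0.65·c / 560 MHz = 0.348 m
βl = 2π·l/λ = 2π × 0.185 = 66.5°
tan(βl) = tan(66.5°) = 2.3
Z_in = Z_0·(Z_L + jZ_0·tanβl)/(Z_0 + jZ_L·tanβl)
     = 50·(129 + j115)/(50 + j296)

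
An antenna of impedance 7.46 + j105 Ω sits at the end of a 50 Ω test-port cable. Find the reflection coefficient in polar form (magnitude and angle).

Γ ≈ 0.946 ∠ 50.7°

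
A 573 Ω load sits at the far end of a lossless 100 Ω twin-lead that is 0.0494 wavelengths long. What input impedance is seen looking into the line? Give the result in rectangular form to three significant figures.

βl = 2π × 0.0494 = 17.8°
tan(βl) = tan(17.8°) = 0.321
Z_in = Z_0·(Z_L + jZ_0·tanβl)/(Z_0 + jZ_L·tanβl)
     = 100·(573 + j32.1)/(100 + j184)

Z_in ≈ 144 − j233 Ω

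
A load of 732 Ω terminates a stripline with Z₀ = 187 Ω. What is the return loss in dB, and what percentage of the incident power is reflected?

RL ≈ 4.54 dB; 35.2% of incident power reflected

Γ = (732 − 187)/(732 + 187) = 0.593
RL = −20·log₁₀(0.593) = 4.54 dB
P_refl/P_inc = |Γ|² = 0.352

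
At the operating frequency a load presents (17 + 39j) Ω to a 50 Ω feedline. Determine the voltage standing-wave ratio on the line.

VSWR ≈ 4.87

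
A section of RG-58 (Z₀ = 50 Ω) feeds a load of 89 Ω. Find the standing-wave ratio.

For a purely resistive load, VSWR = R_L/Z_0 or Z_0/R_L (whichever > 1) = 89/50

VSWR ≈ 1.78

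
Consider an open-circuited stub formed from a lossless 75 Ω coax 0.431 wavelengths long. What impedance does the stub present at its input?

Z_in ≈ +j162 Ω

βl = 2π × 0.431 = 155°
tan(βl) = -0.463
For an open-circuited stub, Z_in = −jZ_0·cot(βl) = −jZ_0/tan(βl)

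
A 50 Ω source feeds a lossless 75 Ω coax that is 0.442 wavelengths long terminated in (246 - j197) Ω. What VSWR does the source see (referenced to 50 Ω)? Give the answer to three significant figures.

βl = 2π × 0.442 = 159°
tan(βl) = -0.381
Z_in = Z_0·(Z_L + jZ_0·tanβl)/(Z_0 + jZ_L·tanβl) = 180 + j197 Ω
Γ_s = (Z_in − Z_s)/(Z_in + Z_s) = (130 + j197)/(230 + j197), |Γ_s| = 0.779
VSWR = (1 + |Γ_s|)/(1 − |Γ_s|)

VSWR ≈ 8.06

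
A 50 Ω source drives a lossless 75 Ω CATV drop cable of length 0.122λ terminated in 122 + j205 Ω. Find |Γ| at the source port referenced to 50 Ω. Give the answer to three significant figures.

βl = 2π × 0.122 = 43.9°
tan(βl) = 0.963
Z_in = Z_0·(Z_L + jZ_0·tanβl)/(Z_0 + jZ_L·tanβl) = 45.9 − j126 Ω
Γ_s = (Z_in − Z_s)/(Z_in + Z_s) = (-4.06 − j126)/(95.9 − j126), |Γ_s| = 0.795

|Γ| ≈ 0.795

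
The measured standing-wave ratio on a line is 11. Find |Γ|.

|Γ| ≈ 0.833

|Γ| = (S − 1)/(S + 1) = (11 − 1)/(11 + 1) = 10/12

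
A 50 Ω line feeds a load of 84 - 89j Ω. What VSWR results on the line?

Γ = (Z_L − Z_0)/(Z_L + Z_0) = (34 − j89)/(134 − j89)
|Γ| = 95.3/161 = 0.592
VSWR = (1 + |Γ|)/(1 − |Γ|) = 1.59/0.408

VSWR ≈ 3.91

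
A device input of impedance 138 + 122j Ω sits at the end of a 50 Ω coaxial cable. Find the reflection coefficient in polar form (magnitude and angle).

Γ ≈ 0.671 ∠ 21.2°

Γ = (Z_L − Z_0)/(Z_L + Z_0) = (88 + j122)/(188 + j122)
|Γ| = 150/224 = 0.671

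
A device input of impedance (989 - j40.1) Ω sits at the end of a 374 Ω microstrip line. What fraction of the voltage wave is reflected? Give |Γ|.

|Γ| ≈ 0.452

Γ = (Z_L − Z_0)/(Z_L + Z_0) = (615 − j40.1)/(1363 − j40.1)
|Γ| = 616/1360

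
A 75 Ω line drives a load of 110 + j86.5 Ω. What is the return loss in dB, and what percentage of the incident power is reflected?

RL ≈ 6.8 dB; 20.9% of incident power reflected

Γ = (35 + j86.5)/(185 + j86.5), |Γ| = 0.457
RL = −20·log₁₀(0.457) = 6.8 dB
P_refl/P_inc = |Γ|² = 0.209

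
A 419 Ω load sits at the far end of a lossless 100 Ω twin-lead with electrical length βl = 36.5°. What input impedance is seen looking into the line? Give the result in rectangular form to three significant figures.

Z_in ≈ 61.1 − j115 Ω

tan(βl) = tan(36.5°) = 0.74
Z_in = Z_0·(Z_L + jZ_0·tanβl)/(Z_0 + jZ_L·tanβl)
     = 100·(419 + j74)/(100 + j310)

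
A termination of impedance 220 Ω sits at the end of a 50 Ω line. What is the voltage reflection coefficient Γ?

Γ = 0.63

Γ = (Z_L − Z_0)/(Z_L + Z_0) = (220 − 50)/(220 + 50) = 170/270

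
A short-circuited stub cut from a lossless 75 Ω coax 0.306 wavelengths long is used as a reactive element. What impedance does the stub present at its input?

βl = 2π × 0.306 = 110°
tan(βl) = -2.72
For a short-circuited stub, Z_in = jZ_0·tan(βl)

Z_in ≈ −j204 Ω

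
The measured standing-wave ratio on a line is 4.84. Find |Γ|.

|Γ| = (S − 1)/(S + 1) = (4.84 − 1)/(4.84 + 1) = 3.84/5.84

|Γ| ≈ 0.658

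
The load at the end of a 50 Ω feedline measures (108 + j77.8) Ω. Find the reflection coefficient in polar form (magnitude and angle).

Γ = (Z_L − Z_0)/(Z_L + Z_0) = (58 + j77.8)/(158 + j77.8)
|Γ| = 97/176 = 0.551

Γ ≈ 0.551 ∠ 27.1°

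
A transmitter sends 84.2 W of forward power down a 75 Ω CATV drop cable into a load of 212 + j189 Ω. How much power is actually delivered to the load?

P_delivered ≈ 45.3 W

|Γ| = |(137 + j189)/(287 + j189)| = 0.679
|Γ|² = 0.461
P_refl = |Γ|²·P_inc = 38.9 W, P_del = (1 − |Γ|²)·P_inc = 45.3 W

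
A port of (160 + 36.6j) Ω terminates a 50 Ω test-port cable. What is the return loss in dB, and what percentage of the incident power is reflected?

RL ≈ 5.29 dB; 29.6% of incident power reflected

Γ = (110 + j36.6)/(210 + j36.6), |Γ| = 0.544
RL = −20·log₁₀(0.544) = 5.29 dB
P_refl/P_inc = |Γ|² = 0.296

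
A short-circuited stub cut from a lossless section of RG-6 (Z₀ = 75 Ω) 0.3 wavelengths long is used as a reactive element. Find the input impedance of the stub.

Z_in ≈ −j231 Ω

βl = 2π × 0.3 = 108°
tan(βl) = -3.08
For a short-circuited stub, Z_in = jZ_0·tan(βl)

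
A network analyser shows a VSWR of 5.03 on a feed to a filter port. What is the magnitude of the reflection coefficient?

|Γ| = (S − 1)/(S + 1) = (5.03 − 1)/(5.03 + 1) = 4.03/6.03

|Γ| ≈ 0.668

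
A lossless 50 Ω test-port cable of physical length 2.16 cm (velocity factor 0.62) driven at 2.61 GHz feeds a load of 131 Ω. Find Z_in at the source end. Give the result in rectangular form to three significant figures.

Z_in ≈ 21 + j14.5 Ω

λ = v/f = 0.62·c / 2.61 GHz = 0.0713 m
βl = 2π·l/λ = 2π × 0.303 = 109°
tan(βl) = tan(109°) = -2.89
Z_in = Z_0·(Z_L + jZ_0·tanβl)/(Z_0 + jZ_L·tanβl)
     = 50·(131 − j144)/(50 − j378)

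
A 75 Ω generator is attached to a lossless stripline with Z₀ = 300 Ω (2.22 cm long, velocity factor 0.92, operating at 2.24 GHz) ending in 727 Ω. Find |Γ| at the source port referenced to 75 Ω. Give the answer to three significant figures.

λ = v/f = 0.92·c / 2.24 GHz = 0.123 m
βl = 2π·l/λ = 2π × 0.18 = 64.9°
tan(βl) = 2.13
Z_in = Z_0·(Z_L + jZ_0·tanβl)/(Z_0 + jZ_L·tanβl) = 146 − j113 Ω
Γ_s = (Z_in − Z_s)/(Z_in + Z_s) = (70.6 − j113)/(221 − j113), |Γ_s| = 0.537

|Γ| ≈ 0.537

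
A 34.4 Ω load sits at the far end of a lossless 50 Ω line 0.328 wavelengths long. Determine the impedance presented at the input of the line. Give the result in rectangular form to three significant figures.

βl = 2π × 0.328 = 118°
tan(βl) = tan(118°) = -1.87
Z_in = Z_0·(Z_L + jZ_0·tanβl)/(Z_0 + jZ_L·tanβl)
     = 50·(34.4 − j93.7)/(50 − j64.5)

Z_in ≈ 58.3 − j18.5 Ω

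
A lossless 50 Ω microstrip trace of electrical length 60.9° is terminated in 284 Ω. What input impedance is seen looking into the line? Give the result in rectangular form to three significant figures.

tan(βl) = tan(60.9°) = 1.8
Z_in = Z_0·(Z_L + jZ_0·tanβl)/(Z_0 + jZ_L·tanβl)
     = 50·(284 + j89.8)/(50 + j510)

Z_in ≈ 11.4 − j26.7 Ω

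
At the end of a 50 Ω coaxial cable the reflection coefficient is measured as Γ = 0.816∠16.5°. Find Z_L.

Z_L = Z_0·(1 + Γ)/(1 − Γ) = 50·(1.78 + j0.232)/(0.218 − j0.232)

Z_L ≈ 165 + j229 Ω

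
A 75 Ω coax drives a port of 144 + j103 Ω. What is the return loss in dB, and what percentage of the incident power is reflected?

RL ≈ 5.81 dB; 26.2% of incident power reflected

Γ = (69 + j103)/(219 + j103), |Γ| = 0.512
RL = −20·log₁₀(0.512) = 5.81 dB
P_refl/P_inc = |Γ|² = 0.262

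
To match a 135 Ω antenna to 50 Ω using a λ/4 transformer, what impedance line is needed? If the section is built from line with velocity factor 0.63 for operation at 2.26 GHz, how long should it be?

Z_qwt = √(Z_0·R_L) = √(50 × 135) = √6750
λ = 0.63·c/f = 0.0836 m, so l = λ/4 = 0.0209 m

Z_qwt ≈ 82.2 Ω; length ≈ 2.09 cm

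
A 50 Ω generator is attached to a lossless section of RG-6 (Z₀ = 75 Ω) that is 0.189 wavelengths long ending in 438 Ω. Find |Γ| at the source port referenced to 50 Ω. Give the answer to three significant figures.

|Γ| ≈ 0.642

βl = 2π × 0.189 = 68°
tan(βl) = 2.48
Z_in = Z_0·(Z_L + jZ_0·tanβl)/(Z_0 + jZ_L·tanβl) = 14.9 − j29.2 Ω
Γ_s = (Z_in − Z_s)/(Z_in + Z_s) = (-35.1 − j29.2)/(64.9 − j29.2), |Γ_s| = 0.642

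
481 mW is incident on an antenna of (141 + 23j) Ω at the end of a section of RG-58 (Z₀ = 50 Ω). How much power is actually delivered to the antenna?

|Γ| = |(91 + j23)/(191 + j23)| = 0.488
|Γ|² = 0.238
P_refl = |Γ|²·P_inc = 114 mW, P_del = (1 − |Γ|²)·P_inc = 367 mW

P_delivered ≈ 367 mW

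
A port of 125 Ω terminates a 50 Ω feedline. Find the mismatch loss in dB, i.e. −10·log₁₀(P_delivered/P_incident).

mismatch loss ≈ 0.881 dB

Γ = (125 − 50)/(125 + 50) = 0.429
|Γ|² = 0.184, so P_del/P_inc = 1 − |Γ|² = 0.816
ML = −10·log₁₀(1 − |Γ|²)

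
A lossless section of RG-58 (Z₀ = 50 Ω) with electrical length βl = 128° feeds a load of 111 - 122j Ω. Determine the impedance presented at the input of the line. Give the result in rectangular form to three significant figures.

tan(βl) = tan(128°) = -1.28
Z_in = Z_0·(Z_L + jZ_0·tanβl)/(Z_0 + jZ_L·tanβl)
     = 50·(111 − j186)/(-106 − j142)

Z_in ≈ 23.3 + j56.5 Ω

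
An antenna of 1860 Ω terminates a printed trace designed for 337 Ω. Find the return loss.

Γ = (1860 − 337)/(1860 + 337) = 0.693
RL = −20·log₁₀|Γ| = −20·log₁₀(0.693)

RL ≈ 3.18 dB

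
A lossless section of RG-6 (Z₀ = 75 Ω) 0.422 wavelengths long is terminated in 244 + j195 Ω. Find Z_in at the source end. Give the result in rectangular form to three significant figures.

βl = 2π × 0.422 = 152°
tan(βl) = tan(152°) = -0.534
Z_in = Z_0·(Z_L + jZ_0·tanβl)/(Z_0 + jZ_L·tanβl)
     = 75·(244 + j155)/(179 − j130)

Z_in ≈ 36 + j91.1 Ω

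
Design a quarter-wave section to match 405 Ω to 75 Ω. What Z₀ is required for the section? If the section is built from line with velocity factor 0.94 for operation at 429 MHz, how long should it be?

Z_qwt ≈ 174 Ω; length ≈ 16.4 cm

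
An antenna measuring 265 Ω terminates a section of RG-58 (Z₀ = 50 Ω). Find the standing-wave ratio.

VSWR ≈ 5.3

Γ = (265 − 50)/(265 + 50) = 0.683
VSWR = (1 + 0.683)/(1 − 0.683)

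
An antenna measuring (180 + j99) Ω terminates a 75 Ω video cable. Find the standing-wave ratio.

VSWR ≈ 3.23

Γ = (Z_L − Z_0)/(Z_L + Z_0) = (105 + j99)/(255 + j99)
|Γ| = 144/274 = 0.528
VSWR = (1 + |Γ|)/(1 − |Γ|) = 1.53/0.472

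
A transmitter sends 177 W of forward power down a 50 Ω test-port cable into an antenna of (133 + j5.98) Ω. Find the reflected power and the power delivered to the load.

|Γ| = |(83 + j5.98)/(183 + j5.98)| = 0.454
|Γ|² = 0.207
P_refl = |Γ|²·P_inc = 36.6 W, P_del = (1 − |Γ|²)·P_inc = 140 W

P_reflected ≈ 36.6 W; P_delivered ≈ 140 W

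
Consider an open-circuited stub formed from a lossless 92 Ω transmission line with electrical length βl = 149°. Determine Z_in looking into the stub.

Z_in ≈ +j153 Ω

tan(βl) = -0.601
For an open-circuited stub, Z_in = −jZ_0·cot(βl) = −jZ_0/tan(βl)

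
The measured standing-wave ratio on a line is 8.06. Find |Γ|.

|Γ| ≈ 0.779

|Γ| = (S − 1)/(S + 1) = (8.06 − 1)/(8.06 + 1) = 7.06/9.06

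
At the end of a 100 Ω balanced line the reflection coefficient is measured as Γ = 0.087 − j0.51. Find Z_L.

Z_L = Z_0·(1 + Γ)/(1 − Γ) = 100·(1.09 − j0.51)/(0.913 + j0.51)

Z_L ≈ 67 − j93.3 Ω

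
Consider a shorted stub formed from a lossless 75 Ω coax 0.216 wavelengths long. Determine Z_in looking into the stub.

βl = 2π × 0.216 = 77.8°
tan(βl) = 4.61
For a shorted stub, Z_in = jZ_0·tan(βl)

Z_in ≈ +j346 Ω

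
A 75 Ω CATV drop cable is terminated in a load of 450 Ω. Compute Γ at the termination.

Γ = (Z_L − Z_0)/(Z_L + Z_0) = (450 − 75)/(450 + 75) = 375/525

Γ = 0.714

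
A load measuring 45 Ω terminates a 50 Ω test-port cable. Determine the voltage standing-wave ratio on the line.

For a purely resistive load, VSWR = R_L/Z_0 or Z_0/R_L (whichever > 1) = 50/45

VSWR ≈ 1.11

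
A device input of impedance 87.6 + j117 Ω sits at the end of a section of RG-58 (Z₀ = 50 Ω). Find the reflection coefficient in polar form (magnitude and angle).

Γ ≈ 0.68 ∠ 31.8°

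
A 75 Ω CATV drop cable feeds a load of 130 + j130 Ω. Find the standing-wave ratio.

Γ = (Z_L − Z_0)/(Z_L + Z_0) = (55 + j130)/(205 + j130)
|Γ| = 141/243 = 0.581
VSWR = (1 + |Γ|)/(1 − |Γ|) = 1.58/0.419

VSWR ≈ 3.78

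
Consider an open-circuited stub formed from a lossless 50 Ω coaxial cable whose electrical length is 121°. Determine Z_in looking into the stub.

tan(βl) = -1.66
For an open-circuited stub, Z_in = −jZ_0·cot(βl) = −jZ_0/tan(βl)

Z_in ≈ +j30 Ω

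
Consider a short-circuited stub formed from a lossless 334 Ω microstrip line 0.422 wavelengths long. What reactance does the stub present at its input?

βl = 2π × 0.422 = 152°
tan(βl) = -0.534
For a short-circuited stub, Z_in = jZ_0·tan(βl)

X_in ≈ -178 Ω (capacitive)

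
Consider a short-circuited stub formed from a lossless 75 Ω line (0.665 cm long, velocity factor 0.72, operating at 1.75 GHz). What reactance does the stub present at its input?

λ = v/f = 0.72·c / 1.75 GHz = 0.123 m
βl = 2π·l/λ = 2π × 0.0539 = 19.4°
tan(βl) = 0.352
For a short-circuited stub, Z_in = jZ_0·tan(βl)

X_in ≈ 26.4 Ω (inductive)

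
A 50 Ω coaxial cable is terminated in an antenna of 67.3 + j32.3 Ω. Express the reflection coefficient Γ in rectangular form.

Γ = (Z_L − Z_0)/(Z_L + Z_0) = (17.3 + j32.3)/(117.3 + j32.3)

Γ ≈ 0.208 + j0.218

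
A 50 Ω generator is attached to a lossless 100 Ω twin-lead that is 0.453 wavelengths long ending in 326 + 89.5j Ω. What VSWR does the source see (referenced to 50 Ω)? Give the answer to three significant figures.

VSWR ≈ 6.37

βl = 2π × 0.453 = 163°
tan(βl) = -0.304
Z_in = Z_0·(Z_L + jZ_0·tanβl)/(Z_0 + jZ_L·tanβl) = 137 + j153 Ω
Γ_s = (Z_in − Z_s)/(Z_in + Z_s) = (86.9 + j153)/(187 + j153), |Γ_s| = 0.729
VSWR = (1 + |Γ_s|)/(1 − |Γ_s|)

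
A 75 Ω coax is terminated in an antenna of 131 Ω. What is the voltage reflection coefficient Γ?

Γ = (Z_L − Z_0)/(Z_L + Z_0) = (131 − 75)/(131 + 75) = 56/206

Γ = 0.272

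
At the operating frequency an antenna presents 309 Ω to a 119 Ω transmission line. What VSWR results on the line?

VSWR ≈ 2.6

Γ = (309 − 119)/(309 + 119) = 0.444
VSWR = (1 + 0.444)/(1 − 0.444)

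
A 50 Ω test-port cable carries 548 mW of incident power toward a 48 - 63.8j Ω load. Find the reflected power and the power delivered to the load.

P_reflected ≈ 163 mW; P_delivered ≈ 385 mW

|Γ| = |(-2 − j63.8)/(98 − j63.8)| = 0.546
|Γ|² = 0.298
P_refl = |Γ|²·P_inc = 163 mW, P_del = (1 − |Γ|²)·P_inc = 385 mW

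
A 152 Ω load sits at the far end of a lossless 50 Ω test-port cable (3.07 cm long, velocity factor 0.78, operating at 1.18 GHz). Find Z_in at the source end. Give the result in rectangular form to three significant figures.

λ = v/f = 0.78·c / 1.18 GHz = 0.198 m
βl = 2π·l/λ = 2π × 0.155 = 55.7°
tan(βl) = tan(55.7°) = 1.47
Z_in = Z_0·(Z_L + jZ_0·tanβl)/(Z_0 + jZ_L·tanβl)
     = 50·(152 + j73.4)/(50 + j223)

Z_in ≈ 22.9 − j28.9 Ω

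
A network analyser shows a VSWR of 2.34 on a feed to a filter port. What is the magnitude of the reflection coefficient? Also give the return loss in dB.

|Γ| = (S − 1)/(S + 1) = (2.34 − 1)/(2.34 + 1) = 1.34/3.34
RL = −20·log₁₀|Γ| = −20·log₁₀(0.401)

|Γ| ≈ 0.401; return loss ≈ 7.93 dB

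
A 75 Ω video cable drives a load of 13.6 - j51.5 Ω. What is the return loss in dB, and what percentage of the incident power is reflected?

RL ≈ 2.14 dB; 61.2% of incident power reflected

Γ = (-61.4 − j51.5)/(88.6 − j51.5), |Γ| = 0.782
RL = −20·log₁₀(0.782) = 2.14 dB
P_refl/P_inc = |Γ|² = 0.612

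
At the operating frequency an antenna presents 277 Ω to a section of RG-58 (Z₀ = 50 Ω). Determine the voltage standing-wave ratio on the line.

VSWR ≈ 5.54

Γ = (277 − 50)/(277 + 50) = 0.694
VSWR = (1 + 0.694)/(1 − 0.694)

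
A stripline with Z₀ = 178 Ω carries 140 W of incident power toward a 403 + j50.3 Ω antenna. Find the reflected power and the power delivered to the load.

|Γ| = |(225 + j50.3)/(581 + j50.3)| = 0.395
|Γ|² = 0.156
P_refl = |Γ|²·P_inc = 21.9 W, P_del = (1 − |Γ|²)·P_inc = 118 W

P_reflected ≈ 21.9 W; P_delivered ≈ 118 W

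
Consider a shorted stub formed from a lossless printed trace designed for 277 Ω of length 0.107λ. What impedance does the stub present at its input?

Z_in ≈ +j220 Ω

βl = 2π × 0.107 = 38.5°
tan(βl) = 0.796
For a shorted stub, Z_in = jZ_0·tan(βl)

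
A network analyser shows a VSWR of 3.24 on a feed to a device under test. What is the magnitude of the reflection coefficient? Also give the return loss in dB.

|Γ| ≈ 0.528; return loss ≈ 5.54 dB

|Γ| = (S − 1)/(S + 1) = (3.24 − 1)/(3.24 + 1) = 2.24/4.24
RL = −20·log₁₀|Γ| = −20·log₁₀(0.528)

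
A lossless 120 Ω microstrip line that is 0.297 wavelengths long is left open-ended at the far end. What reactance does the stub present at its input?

X_in ≈ 36.5 Ω (inductive)

βl = 2π × 0.297 = 107°
tan(βl) = -3.29
For an open-ended stub, Z_in = −jZ_0·cot(βl) = −jZ_0/tan(βl)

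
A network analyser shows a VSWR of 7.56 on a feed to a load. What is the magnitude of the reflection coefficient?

|Γ| ≈ 0.766

|Γ| = (S − 1)/(S + 1) = (7.56 − 1)/(7.56 + 1) = 6.56/8.56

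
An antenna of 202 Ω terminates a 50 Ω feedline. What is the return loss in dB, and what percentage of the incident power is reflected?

Γ = (202 − 50)/(202 + 50) = 0.603
RL = −20·log₁₀(0.603) = 4.39 dB
P_refl/P_inc = |Γ|² = 0.364

RL ≈ 4.39 dB; 36.4% of incident power reflected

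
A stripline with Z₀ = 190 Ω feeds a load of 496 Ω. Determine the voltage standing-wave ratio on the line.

VSWR ≈ 2.61

Γ = (496 − 190)/(496 + 190) = 0.446
VSWR = (1 + 0.446)/(1 − 0.446)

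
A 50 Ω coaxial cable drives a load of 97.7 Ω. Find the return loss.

RL ≈ 9.82 dB

Γ = (97.7 − 50)/(97.7 + 50) = 0.323
RL = −20·log₁₀|Γ| = −20·log₁₀(0.323)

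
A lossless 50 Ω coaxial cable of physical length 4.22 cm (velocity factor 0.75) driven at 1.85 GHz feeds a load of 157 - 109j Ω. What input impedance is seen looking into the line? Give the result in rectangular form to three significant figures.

λ = v/f = 0.75·c / 1.85 GHz = 0.122 m
βl = 2π·l/λ = 2π × 0.347 = 125°
tan(βl) = tan(125°) = -1.43
Z_in = Z_0·(Z_L + jZ_0·tanβl)/(Z_0 + jZ_L·tanβl)
     = 50·(157 − j181)/(-106 − j225)

Z_in ≈ 19.4 + j44 Ω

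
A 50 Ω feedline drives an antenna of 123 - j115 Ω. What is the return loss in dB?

Γ = (73 − j115)/(173 − j115), |Γ| = 0.656
RL = −20·log₁₀|Γ| = −20·log₁₀(0.656)

RL ≈ 3.67 dB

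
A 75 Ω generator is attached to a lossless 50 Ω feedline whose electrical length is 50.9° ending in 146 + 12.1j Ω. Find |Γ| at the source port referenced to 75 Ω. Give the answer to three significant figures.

tan(βl) = 1.23
Z_in = Z_0·(Z_L + jZ_0·tanβl)/(Z_0 + jZ_L·tanβl) = 27.4 − j35.3 Ω
Γ_s = (Z_in − Z_s)/(Z_in + Z_s) = (-47.6 − j35.3)/(102 − j35.3), |Γ_s| = 0.547

|Γ| ≈ 0.547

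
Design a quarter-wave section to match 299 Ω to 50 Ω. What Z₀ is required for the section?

Z_qwt ≈ 122 Ω

Z_qwt = √(Z_0·R_L) = √(50 × 299) = √14950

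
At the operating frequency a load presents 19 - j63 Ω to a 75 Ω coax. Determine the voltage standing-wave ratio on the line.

VSWR ≈ 6.84

Γ = (Z_L − Z_0)/(Z_L + Z_0) = (-56 − j63)/(94 − j63)
|Γ| = 84.3/113 = 0.745
VSWR = (1 + |Γ|)/(1 − |Γ|) = 1.74/0.255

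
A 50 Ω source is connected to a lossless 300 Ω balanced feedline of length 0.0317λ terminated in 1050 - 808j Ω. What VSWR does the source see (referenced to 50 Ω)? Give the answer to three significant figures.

βl = 2π × 0.0317 = 11.4°
tan(βl) = 0.202
Z_in = Z_0·(Z_L + jZ_0·tanβl)/(Z_0 + jZ_L·tanβl) = 379 − j658 Ω
Γ_s = (Z_in − Z_s)/(Z_in + Z_s) = (329 − j658)/(429 − j658), |Γ_s| = 0.937
VSWR = (1 + |Γ_s|)/(1 − |Γ_s|)

VSWR ≈ 30.5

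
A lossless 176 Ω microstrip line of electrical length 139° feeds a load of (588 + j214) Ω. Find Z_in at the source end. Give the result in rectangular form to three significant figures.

Z_in ≈ 81.5 + j145 Ω

tan(βl) = tan(139°) = -0.869
Z_in = Z_0·(Z_L + jZ_0·tanβl)/(Z_0 + jZ_L·tanβl)
     = 176·(588 + j61)/(362 − j511)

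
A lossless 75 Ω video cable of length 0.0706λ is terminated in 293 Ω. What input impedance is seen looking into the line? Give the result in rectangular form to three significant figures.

Z_in ≈ 80.8 − j114 Ω

βl = 2π × 0.0706 = 25.4°
tan(βl) = tan(25.4°) = 0.475
Z_in = Z_0·(Z_L + jZ_0·tanβl)/(Z_0 + jZ_L·tanβl)
     = 75·(293 + j35.6)/(75 + j139)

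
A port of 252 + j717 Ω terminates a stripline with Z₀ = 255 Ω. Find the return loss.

Γ = (-3 + j717)/(507 + j717), |Γ| = 0.817
RL = −20·log₁₀|Γ| = −20·log₁₀(0.817)

RL ≈ 1.76 dB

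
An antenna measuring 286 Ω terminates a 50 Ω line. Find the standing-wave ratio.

VSWR ≈ 5.72

Γ = (286 − 50)/(286 + 50) = 0.702
VSWR = (1 + 0.702)/(1 − 0.702)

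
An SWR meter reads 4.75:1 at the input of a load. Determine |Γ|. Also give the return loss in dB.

|Γ| = (S − 1)/(S + 1) = (4.75 − 1)/(4.75 + 1) = 3.75/5.75
RL = −20·log₁₀|Γ| = −20·log₁₀(0.652)

|Γ| ≈ 0.652; return loss ≈ 3.71 dB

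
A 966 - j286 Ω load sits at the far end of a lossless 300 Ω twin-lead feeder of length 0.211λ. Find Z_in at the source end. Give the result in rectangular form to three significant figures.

βl = 2π × 0.211 = 76°
tan(βl) = tan(76°) = 4
Z_in = Z_0·(Z_L + jZ_0·tanβl)/(Z_0 + jZ_L·tanβl)
     = 300·(966 + j914)/(1440 + j3860)

Z_in ≈ 86.9 − j42.6 Ω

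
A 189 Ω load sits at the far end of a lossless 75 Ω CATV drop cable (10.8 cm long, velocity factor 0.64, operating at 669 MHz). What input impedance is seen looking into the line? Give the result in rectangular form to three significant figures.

Z_in ≈ 52.1 + j55.2 Ω

λ = v/f = 0.64·c / 669 MHz = 0.287 m
βl = 2π·l/λ = 2π × 0.376 = 135°
tan(βl) = tan(135°) = -0.984
Z_in = Z_0·(Z_L + jZ_0·tanβl)/(Z_0 + jZ_L·tanβl)
     = 75·(189 − j73.8)/(75 − j186)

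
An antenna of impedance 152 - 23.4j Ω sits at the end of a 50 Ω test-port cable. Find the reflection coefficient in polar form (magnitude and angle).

Γ = (Z_L − Z_0)/(Z_L + Z_0) = (102 − j23.4)/(202 − j23.4)
|Γ| = 105/203 = 0.515

Γ ≈ 0.515 ∠ -6.31°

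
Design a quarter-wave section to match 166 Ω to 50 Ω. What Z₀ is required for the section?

Z_qwt ≈ 91.1 Ω

Z_qwt = √(Z_0·R_L) = √(50 × 166) = √8300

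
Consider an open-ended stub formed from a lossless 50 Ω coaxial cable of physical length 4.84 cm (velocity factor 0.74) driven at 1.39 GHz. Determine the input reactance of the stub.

X_in ≈ 17.3 Ω (inductive)

λ = v/f = 0.74·c / 1.39 GHz = 0.16 m
βl = 2π·l/λ = 2π × 0.303 = 109°
tan(βl) = -2.89
For an open-ended stub, Z_in = −jZ_0·cot(βl) = −jZ_0/tan(βl)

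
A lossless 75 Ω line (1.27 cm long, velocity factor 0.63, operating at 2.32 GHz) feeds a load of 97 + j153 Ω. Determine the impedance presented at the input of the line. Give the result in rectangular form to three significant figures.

λ = v/f = 0.63·c / 2.32 GHz = 0.0815 m
βl = 2π·l/λ = 2π × 0.156 = 56.1°
tan(βl) = tan(56.1°) = 1.49
Z_in = Z_0·(Z_L + jZ_0·tanβl)/(Z_0 + jZ_L·tanβl)
     = 75·(97 + j265)/(-153 + j144)

Z_in ≈ 39.7 − j92.4 Ω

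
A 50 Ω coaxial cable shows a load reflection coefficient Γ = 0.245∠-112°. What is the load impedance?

Z_L ≈ 37.8 − j18.3 Ω

Z_L = Z_0·(1 + Γ)/(1 − Γ) = 50·(0.908 − j0.227)/(1.09 + j0.227)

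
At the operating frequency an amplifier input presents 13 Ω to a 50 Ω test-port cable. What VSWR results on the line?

VSWR ≈ 3.85

For a purely resistive load, VSWR = R_L/Z_0 or Z_0/R_L (whichever > 1) = 50/13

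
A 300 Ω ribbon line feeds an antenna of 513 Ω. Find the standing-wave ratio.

VSWR ≈ 1.71

Γ = (513 − 300)/(513 + 300) = 0.262
VSWR = (1 + 0.262)/(1 − 0.262)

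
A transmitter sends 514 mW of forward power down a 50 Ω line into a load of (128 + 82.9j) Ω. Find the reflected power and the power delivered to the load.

P_reflected ≈ 173 mW; P_delivered ≈ 341 mW

|Γ| = |(78 + j82.9)/(178 + j82.9)| = 0.58
|Γ|² = 0.336
P_refl = |Γ|²·P_inc = 173 mW, P_del = (1 − |Γ|²)·P_inc = 341 mW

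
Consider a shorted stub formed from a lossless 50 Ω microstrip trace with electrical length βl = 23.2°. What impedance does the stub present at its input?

Z_in ≈ +j21.4 Ω

tan(βl) = 0.429
For a shorted stub, Z_in = jZ_0·tan(βl)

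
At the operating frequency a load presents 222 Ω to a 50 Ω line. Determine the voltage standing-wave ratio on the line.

For a purely resistive load, VSWR = R_L/Z_0 or Z_0/R_L (whichever > 1) = 222/50

VSWR ≈ 4.44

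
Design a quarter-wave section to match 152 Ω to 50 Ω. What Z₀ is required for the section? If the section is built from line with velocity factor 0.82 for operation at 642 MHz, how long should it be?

Z_qwt = √(Z_0·R_L) = √(50 × 152) = √7600
λ = 0.82·c/f = 0.383 m, so l = λ/4 = 0.0958 m

Z_qwt ≈ 87.2 Ω; length ≈ 9.58 cm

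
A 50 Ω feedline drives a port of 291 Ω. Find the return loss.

Γ = (291 − 50)/(291 + 50) = 0.707
RL = −20·log₁₀|Γ| = −20·log₁₀(0.707)

RL ≈ 3.01 dB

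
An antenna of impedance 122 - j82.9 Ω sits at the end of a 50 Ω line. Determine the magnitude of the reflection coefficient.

|Γ| ≈ 0.575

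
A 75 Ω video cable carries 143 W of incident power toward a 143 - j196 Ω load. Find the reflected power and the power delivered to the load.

|Γ| = |(68 − j196)/(218 − j196)| = 0.708
|Γ|² = 0.501
P_refl = |Γ|²·P_inc = 71.6 W, P_del = (1 − |Γ|²)·P_inc = 71.4 W

P_reflected ≈ 71.6 W; P_delivered ≈ 71.4 W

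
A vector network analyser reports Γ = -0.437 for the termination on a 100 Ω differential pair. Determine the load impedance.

Z_L = Z_0·(1 + Γ)/(1 − Γ) = 100·(0.563)/(1.44)

Z_L ≈ 39.2 Ω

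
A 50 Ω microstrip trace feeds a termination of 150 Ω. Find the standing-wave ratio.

VSWR ≈ 3

For a purely resistive load, VSWR = R_L/Z_0 or Z_0/R_L (whichever > 1) = 150/50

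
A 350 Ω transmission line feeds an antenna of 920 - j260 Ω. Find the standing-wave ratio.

Γ = (Z_L − Z_0)/(Z_L + Z_0) = (570 − j260)/(1270 − j260)
|Γ| = 626/1300 = 0.483
VSWR = (1 + |Γ|)/(1 − |Γ|) = 1.48/0.517

VSWR ≈ 2.87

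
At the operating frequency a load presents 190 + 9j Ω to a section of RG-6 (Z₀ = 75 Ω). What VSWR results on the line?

VSWR ≈ 2.54

Γ = (Z_L − Z_0)/(Z_L + Z_0) = (115 + j9)/(265 + j9)
|Γ| = 115/265 = 0.435
VSWR = (1 + |Γ|)/(1 − |Γ|) = 1.44/0.565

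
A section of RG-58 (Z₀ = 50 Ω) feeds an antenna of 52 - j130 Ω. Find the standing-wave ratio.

VSWR ≈ 8.38

Γ = (Z_L − Z_0)/(Z_L + Z_0) = (2 − j130)/(102 − j130)
|Γ| = 130/165 = 0.787
VSWR = (1 + |Γ|)/(1 − |Γ|) = 1.79/0.213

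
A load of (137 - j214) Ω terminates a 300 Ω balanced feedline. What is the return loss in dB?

RL ≈ 5.15 dB

Γ = (-163 − j214)/(437 − j214), |Γ| = 0.553
RL = −20·log₁₀|Γ| = −20·log₁₀(0.553)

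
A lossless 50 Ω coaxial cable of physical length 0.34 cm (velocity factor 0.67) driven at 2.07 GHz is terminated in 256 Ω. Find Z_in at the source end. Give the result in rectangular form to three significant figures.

λ = v/f = 0.67·c / 2.07 GHz = 0.0971 m
βl = 2π·l/λ = 2π × 0.035 = 12.6°
tan(βl) = tan(12.6°) = 0.224
Z_in = Z_0·(Z_L + jZ_0·tanβl)/(Z_0 + jZ_L·tanβl)
     = 50·(256 + j11.2)/(50 + j57.2)

Z_in ≈ 116 − j122 Ω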